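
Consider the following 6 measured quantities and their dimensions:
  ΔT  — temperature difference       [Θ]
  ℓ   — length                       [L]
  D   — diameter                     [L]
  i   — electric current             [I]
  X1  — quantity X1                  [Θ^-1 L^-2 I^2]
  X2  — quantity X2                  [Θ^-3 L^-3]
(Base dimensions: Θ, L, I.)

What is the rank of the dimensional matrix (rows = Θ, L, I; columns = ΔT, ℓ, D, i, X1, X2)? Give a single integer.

3

Dimensional matrix (Θ×L×I by ΔT×ℓ×D×i×X1×X2):
  Θ: [ 1  0  0  0 -1 -3]
  L: [ 0  1  1  0 -2 -3]
  I: [ 0  0  0  1  2  0]
RREF → pivots at {ΔT,ℓ,i} ⇒ r = 3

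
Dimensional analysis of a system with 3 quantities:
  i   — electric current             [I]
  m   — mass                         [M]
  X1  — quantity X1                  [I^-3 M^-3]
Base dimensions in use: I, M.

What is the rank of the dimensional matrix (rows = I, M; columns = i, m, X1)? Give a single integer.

2

Exponent matrix [I,M] × [i,m,X1]:
  I: [ 1  0 -3]
  M: [ 0  1 -3]
Row reduction gives pivot columns i,m; rank = 2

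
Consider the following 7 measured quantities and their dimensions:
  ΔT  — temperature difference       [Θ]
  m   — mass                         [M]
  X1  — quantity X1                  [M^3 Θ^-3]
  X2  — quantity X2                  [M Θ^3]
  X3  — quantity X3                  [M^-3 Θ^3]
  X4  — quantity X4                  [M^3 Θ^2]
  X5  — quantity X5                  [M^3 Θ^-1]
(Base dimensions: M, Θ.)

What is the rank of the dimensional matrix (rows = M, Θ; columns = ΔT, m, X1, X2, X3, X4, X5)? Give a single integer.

Exponent matrix [M,Θ] × [ΔT,m,X1,X2,X3,X4,X5]:
  M: [ 0  1  3  1 -3  3  3]
  Θ: [ 1  0 -3  3  3  2 -1]
Echelon form has 2 nonzero rows (pivots: ΔT,m)

2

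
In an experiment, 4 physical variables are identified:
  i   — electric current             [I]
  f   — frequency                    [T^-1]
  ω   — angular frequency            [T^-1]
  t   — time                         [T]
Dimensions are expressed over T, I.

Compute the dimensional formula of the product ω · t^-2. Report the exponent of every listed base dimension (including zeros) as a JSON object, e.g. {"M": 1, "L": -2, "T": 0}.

Write exponents as rows T,I / cols i,f,ω,t:
  T: [ 0 -1 -1  1]
  I: [ 1  0  0  0]
  [T]: (1)·-1+(-2)·1 = -3
  [I]: (1)·0+(-2)·0 = 0
⇒ T^-3

{"T": -3, "I": 0}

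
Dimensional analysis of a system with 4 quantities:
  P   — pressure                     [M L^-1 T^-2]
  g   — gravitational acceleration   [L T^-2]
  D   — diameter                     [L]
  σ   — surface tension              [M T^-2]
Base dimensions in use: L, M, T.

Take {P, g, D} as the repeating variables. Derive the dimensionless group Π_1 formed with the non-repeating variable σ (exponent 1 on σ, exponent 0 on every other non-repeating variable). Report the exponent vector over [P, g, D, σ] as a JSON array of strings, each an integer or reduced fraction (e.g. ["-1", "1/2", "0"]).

Exponent matrix [L,M,T] × [P,g,D,σ]:
  L: [-1  1  1  0]
  M: [ 1  0  0  1]
  T: [-2 -2  0 -2]
Row reduction gives pivot columns P,g,D; rank = 3
Pivot set = {P,g,D}, free = {σ}
RREF:
  r0: [   1    0    0    1]
  r1: [   0    1    0    0]
  r2: [   0    0    1    1]
Fix exponent of σ at 1; solve each RREF row for its pivot's exponent:
  r0: exp(P) + (1)·1 = 0 ⇒ exp(P) = -1
  r1: exp(g) + (0)·1 = 0 ⇒ exp(g) = 0
  r2: exp(D) + (1)·1 = 0 ⇒ exp(D) = -1
Π_1 = P^-1 · D^-1 · σ

["-1", "0", "-1", "1"]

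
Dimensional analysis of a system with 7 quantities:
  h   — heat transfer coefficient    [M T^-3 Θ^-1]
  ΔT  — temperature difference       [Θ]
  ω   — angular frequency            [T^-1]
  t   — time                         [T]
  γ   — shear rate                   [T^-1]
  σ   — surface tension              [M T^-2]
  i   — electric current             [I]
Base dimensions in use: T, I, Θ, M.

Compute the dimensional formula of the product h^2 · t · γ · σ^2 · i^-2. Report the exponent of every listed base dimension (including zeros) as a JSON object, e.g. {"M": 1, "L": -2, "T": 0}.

{"T": -10, "I": -2, "Θ": -2, "M": 4}

Dimensional matrix (T×I×Θ×M by h×ΔT×ω×t×γ×σ×i):
  T: [-3  0 -1  1 -1 -2  0]
  I: [ 0  0  0  0  0  0  1]
  Θ: [-1  1  0  0  0  0  0]
  M: [ 1  0  0  0  0  1  0]
  [T]: (2)·-3+(1)·1+(1)·-1+(2)·-2+(-2)·0 = -10
  [I]: (2)·0+(1)·0+(1)·0+(2)·0+(-2)·1 = -2
  [Θ]: (2)·-1+(1)·0+(1)·0+(2)·0+(-2)·0 = -2
  [M]: (2)·1+(1)·0+(1)·0+(2)·1+(-2)·0 = 4
⇒ T^-10 I^-2 Θ^-2 M^4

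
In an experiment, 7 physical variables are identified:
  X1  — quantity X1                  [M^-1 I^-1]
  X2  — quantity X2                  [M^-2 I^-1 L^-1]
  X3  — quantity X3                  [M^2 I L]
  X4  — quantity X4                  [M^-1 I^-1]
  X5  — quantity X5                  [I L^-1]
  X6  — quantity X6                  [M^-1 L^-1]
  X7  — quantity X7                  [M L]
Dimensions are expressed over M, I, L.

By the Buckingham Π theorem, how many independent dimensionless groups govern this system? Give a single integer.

Exponent matrix [M,I,L] × [X1,X2,X3,X4,X5,X6,X7]:
  M: [-1 -2  2 -1  0 -1  1]
  I: [-1 -1  1 -1  1  0  0]
  L: [ 0 -1  1  0 -1 -1  1]
Row reduction gives pivot columns X1,X2; rank = 2
7 vars − rank 2 = 5 Π groups

5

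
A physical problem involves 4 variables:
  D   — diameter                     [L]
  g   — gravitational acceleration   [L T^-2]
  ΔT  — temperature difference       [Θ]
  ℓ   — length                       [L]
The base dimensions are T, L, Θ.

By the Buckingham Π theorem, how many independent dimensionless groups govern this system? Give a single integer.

1

Write exponents as rows T,L,Θ / cols D,g,ΔT,ℓ:
  T: [ 0 -2  0  0]
  L: [ 1  1  0  1]
  Θ: [ 0  0  1  0]
Echelon form has 3 nonzero rows (pivots: D,g,ΔT)
Π count = n − r = 4 − 3 = 1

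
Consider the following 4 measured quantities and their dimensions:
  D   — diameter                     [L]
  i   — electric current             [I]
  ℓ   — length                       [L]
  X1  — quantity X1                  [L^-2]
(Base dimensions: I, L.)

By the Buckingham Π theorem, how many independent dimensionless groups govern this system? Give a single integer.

Write exponents as rows I,L / cols D,i,ℓ,X1:
  I: [ 0  1  0  0]
  L: [ 1  0  1 -2]
RREF → pivots at {D,i} ⇒ r = 2
4 vars − rank 2 = 2 Π groups

2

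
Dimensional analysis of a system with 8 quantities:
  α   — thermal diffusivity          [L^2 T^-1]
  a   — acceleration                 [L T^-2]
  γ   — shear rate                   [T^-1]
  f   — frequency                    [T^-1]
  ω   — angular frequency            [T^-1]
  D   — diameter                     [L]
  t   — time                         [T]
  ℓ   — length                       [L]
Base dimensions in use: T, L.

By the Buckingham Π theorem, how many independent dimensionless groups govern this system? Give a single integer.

6

Write exponents as rows T,L / cols α,a,γ,f,ω,D,t,ℓ:
  T: [-1 -2 -1 -1 -1  0  1  0]
  L: [ 2  1  0  0  0  1  0  1]
Echelon form has 2 nonzero rows (pivots: α,a)
Π count = n − r = 8 − 2 = 6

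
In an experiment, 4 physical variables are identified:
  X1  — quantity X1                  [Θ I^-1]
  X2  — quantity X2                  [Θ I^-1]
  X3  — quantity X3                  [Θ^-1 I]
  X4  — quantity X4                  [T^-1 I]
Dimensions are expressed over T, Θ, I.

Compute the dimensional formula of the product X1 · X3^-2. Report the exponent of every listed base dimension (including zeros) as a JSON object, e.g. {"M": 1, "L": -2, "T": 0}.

Dimensional matrix (T×Θ×I by X1×X2×X3×X4):
  T: [ 0  0  0 -1]
  Θ: [ 1  1 -1  0]
  I: [-1 -1  1  1]
  [T]: (1)·0+(-2)·0 = 0
  [Θ]: (1)·1+(-2)·-1 = 3
  [I]: (1)·-1+(-2)·1 = -3
⇒ Θ^3 I^-3

{"T": 0, "Θ": 3, "I": -3}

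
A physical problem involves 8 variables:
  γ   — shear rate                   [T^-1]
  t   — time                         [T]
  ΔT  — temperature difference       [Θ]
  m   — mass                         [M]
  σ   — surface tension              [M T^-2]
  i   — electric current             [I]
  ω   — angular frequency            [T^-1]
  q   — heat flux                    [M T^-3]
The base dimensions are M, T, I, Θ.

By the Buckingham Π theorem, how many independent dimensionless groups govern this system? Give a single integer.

4

Write exponents as rows M,T,I,Θ / cols γ,t,ΔT,m,σ,i,ω,q:
  M: [ 0  0  0  1  1  0  0  1]
  T: [-1  1  0  0 -2  0 -1 -3]
  I: [ 0  0  0  0  0  1  0  0]
  Θ: [ 0  0  1  0  0  0  0  0]
Row reduction gives pivot columns γ,ΔT,m,i; rank = 4
8 vars − rank 4 = 4 Π groups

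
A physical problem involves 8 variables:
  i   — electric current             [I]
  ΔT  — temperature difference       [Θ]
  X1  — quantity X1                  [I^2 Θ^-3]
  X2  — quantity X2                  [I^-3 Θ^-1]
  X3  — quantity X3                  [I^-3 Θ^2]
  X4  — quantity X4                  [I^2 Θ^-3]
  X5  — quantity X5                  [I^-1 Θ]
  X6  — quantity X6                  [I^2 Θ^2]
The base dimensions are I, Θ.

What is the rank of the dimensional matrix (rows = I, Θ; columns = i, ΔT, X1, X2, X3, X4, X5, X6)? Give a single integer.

2

Exponent matrix [I,Θ] × [i,ΔT,X1,X2,X3,X4,X5,X6]:
  I: [ 1  0  2 -3 -3  2 -1  2]
  Θ: [ 0  1 -3 -1  2 -3  1  2]
Echelon form has 2 nonzero rows (pivots: i,ΔT)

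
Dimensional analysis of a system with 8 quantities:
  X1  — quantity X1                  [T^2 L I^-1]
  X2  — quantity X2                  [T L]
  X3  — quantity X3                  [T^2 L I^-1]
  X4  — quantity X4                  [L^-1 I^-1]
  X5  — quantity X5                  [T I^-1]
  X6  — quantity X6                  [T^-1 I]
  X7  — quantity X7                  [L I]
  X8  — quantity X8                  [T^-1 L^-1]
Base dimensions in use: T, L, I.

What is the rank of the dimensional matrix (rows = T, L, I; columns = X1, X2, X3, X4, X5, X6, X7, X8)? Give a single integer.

Write exponents as rows T,L,I / cols X1,X2,X3,X4,X5,X6,X7,X8:
  T: [ 2  1  2  0  1 -1  0 -1]
  L: [ 1  1  1 -1  0  0  1 -1]
  I: [-1  0 -1 -1 -1  1  1  0]
RREF → pivots at {X1,X2} ⇒ r = 2

2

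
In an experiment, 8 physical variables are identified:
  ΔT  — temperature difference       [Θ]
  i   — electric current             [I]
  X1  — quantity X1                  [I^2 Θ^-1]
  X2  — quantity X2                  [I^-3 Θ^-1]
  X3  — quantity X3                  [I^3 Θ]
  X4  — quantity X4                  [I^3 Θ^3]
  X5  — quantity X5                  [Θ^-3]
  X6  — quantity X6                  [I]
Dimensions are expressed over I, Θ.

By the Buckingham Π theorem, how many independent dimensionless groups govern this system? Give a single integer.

Write exponents as rows I,Θ / cols ΔT,i,X1,X2,X3,X4,X5,X6:
  I: [ 0  1  2 -3  3  3  0  1]
  Θ: [ 1  0 -1 -1  1  3 -3  0]
Row reduction gives pivot columns ΔT,i; rank = 2
Π count = n − r = 8 − 2 = 6

6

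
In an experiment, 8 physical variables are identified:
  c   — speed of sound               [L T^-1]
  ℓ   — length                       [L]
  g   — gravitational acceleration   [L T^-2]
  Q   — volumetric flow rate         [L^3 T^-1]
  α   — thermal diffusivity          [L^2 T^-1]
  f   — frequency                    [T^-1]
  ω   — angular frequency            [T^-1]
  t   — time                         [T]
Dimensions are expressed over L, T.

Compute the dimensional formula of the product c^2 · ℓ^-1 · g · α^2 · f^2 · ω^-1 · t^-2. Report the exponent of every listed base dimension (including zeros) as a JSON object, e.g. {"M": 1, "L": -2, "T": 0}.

Write exponents as rows L,T / cols c,ℓ,g,Q,α,f,ω,t:
  L: [ 1  1  1  3  2  0  0  0]
  T: [-1  0 -2 -1 -1 -1 -1  1]
  [L]: (2)·1+(-1)·1+(1)·1+(2)·2+(2)·0+(-1)·0+(-2)·0 = 6
  [T]: (2)·-1+(-1)·0+(1)·-2+(2)·-1+(2)·-1+(-1)·-1+(-2)·1 = -9
⇒ L^6 T^-9

{"L": 6, "T": -9}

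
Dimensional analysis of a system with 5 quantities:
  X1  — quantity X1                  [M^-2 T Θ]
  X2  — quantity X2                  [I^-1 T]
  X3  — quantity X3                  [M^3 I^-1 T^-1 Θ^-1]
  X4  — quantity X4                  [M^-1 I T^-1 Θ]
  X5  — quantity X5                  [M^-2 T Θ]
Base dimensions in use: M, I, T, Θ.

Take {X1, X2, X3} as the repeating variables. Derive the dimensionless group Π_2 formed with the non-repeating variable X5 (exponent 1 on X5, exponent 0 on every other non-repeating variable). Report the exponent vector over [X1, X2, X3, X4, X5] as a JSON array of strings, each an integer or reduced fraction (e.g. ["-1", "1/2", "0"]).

Exponent matrix [M,I,T,Θ] × [X1,X2,X3,X4,X5]:
  M: [-2  0  3 -1 -2]
  I: [ 0 -1 -1  1  0]
  T: [ 1  1 -1 -1  1]
  Θ: [ 1  0 -1  1  1]
Row reduction gives pivot columns X1,X2,X3; rank = 3
Repeat: X1,X2,X3; free: X4,X5
RREF:
  r0: [   1    0    0    2    1]
  r1: [   0    1    0   -2    0]
  r2: [   0    0    1    1    0]
  r3: [   0    0    0    0    0]
Fix exponent of X5 at 1, X4 at 0; solve each RREF row for its pivot's exponent:
  r0: exp(X1) + (1)·1 = 0 ⇒ exp(X1) = -1
  r1: exp(X2) + (0)·1 = 0 ⇒ exp(X2) = 0
  r2: exp(X3) + (0)·1 = 0 ⇒ exp(X3) = 0
Π_2 = X1^-1 · X5

["-1", "0", "0", "0", "1"]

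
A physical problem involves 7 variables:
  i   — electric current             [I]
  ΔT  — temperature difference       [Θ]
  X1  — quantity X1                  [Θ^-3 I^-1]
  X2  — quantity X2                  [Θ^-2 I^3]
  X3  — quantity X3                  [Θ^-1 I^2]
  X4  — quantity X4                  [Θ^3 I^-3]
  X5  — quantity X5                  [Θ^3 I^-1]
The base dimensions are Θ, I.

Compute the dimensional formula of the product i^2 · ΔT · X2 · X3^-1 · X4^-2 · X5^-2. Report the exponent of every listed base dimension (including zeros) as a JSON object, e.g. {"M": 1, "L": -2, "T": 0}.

{"Θ": -12, "I": 11}

Write exponents as rows Θ,I / cols i,ΔT,X1,X2,X3,X4,X5:
  Θ: [ 0  1 -3 -2 -1  3  3]
  I: [ 1  0 -1  3  2 -3 -1]
  [Θ]: (2)·0+(1)·1+(1)·-2+(-1)·-1+(-2)·3+(-2)·3 = -12
  [I]: (2)·1+(1)·0+(1)·3+(-1)·2+(-2)·-3+(-2)·-1 = 11
⇒ Θ^-12 I^11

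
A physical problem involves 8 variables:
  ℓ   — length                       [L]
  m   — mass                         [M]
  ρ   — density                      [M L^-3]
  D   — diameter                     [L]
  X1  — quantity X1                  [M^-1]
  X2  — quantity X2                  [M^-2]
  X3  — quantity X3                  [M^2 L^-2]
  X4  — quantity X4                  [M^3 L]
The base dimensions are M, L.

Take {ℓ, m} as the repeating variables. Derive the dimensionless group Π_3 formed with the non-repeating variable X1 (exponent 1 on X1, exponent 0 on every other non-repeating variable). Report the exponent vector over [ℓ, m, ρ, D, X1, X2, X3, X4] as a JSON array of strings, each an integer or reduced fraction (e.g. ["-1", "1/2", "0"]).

["0", "1", "0", "0", "1", "0", "0", "0"]

Write exponents as rows M,L / cols ℓ,m,ρ,D,X1,X2,X3,X4:
  M: [ 0  1  1  0 -1 -2  2  3]
  L: [ 1  0 -3  1  0  0 -2  1]
Row reduction gives pivot columns ℓ,m; rank = 2
Repeat: ℓ,m; free: ρ,D,X1,X2,X3,X4
RREF:
  r0: [   1    0   -3    1    0    0   -2    1]
  r1: [   0    1    1    0   -1   -2    2    3]
Fix exponent of X1 at 1, ρ at 0, D at 0, X2 at 0, X3 at 0, X4 at 0; solve each RREF row for its pivot's exponent:
  r0: exp(ℓ) + (0)·1 = 0 ⇒ exp(ℓ) = 0
  r1: exp(m) + (-1)·1 = 0 ⇒ exp(m) = 1
Π_3 = m · X1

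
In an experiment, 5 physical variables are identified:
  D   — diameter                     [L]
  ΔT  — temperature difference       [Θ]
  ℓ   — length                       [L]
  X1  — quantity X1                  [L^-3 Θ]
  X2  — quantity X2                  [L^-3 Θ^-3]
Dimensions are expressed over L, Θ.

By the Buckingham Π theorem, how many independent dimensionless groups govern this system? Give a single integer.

Write exponents as rows L,Θ / cols D,ΔT,ℓ,X1,X2:
  L: [ 1  0  1 -3 -3]
  Θ: [ 0  1  0  1 -3]
RREF → pivots at {D,ΔT} ⇒ r = 2
5 vars − rank 2 = 3 Π groups

3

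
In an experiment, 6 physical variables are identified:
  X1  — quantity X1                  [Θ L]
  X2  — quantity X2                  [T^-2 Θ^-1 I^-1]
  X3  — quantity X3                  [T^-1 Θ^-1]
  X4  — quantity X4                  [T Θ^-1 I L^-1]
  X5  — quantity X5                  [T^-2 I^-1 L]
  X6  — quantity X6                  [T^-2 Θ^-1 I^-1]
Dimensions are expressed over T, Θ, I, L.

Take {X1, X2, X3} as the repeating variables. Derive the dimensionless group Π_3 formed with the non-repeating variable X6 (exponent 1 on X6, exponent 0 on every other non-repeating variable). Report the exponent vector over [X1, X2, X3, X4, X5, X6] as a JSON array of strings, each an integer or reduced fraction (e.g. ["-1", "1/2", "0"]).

["0", "-1", "0", "0", "0", "1"]

Dimensional matrix (T×Θ×I×L by X1×X2×X3×X4×X5×X6):
  T: [ 0 -2 -1  1 -2 -2]
  Θ: [ 1 -1 -1 -1  0 -1]
  I: [ 0 -1  0  1 -1 -1]
  L: [ 1  0  0 -1  1  0]
Row reduction gives pivot columns X1,X2,X3; rank = 3
Pivot set = {X1,X2,X3}, free = {X4,X5,X6}
RREF:
  r0: [   1    0    0   -1    1    0]
  r1: [   0    1    0   -1    1    1]
  r2: [   0    0    1    1    0    0]
  r3: [   0    0    0    0    0    0]
Fix exponent of X6 at 1, X4 at 0, X5 at 0; solve each RREF row for its pivot's exponent:
  r0: exp(X1) + (0)·1 = 0 ⇒ exp(X1) = 0
  r1: exp(X2) + (1)·1 = 0 ⇒ exp(X2) = -1
  r2: exp(X3) + (0)·1 = 0 ⇒ exp(X3) = 0
Π_3 = X2^-1 · X6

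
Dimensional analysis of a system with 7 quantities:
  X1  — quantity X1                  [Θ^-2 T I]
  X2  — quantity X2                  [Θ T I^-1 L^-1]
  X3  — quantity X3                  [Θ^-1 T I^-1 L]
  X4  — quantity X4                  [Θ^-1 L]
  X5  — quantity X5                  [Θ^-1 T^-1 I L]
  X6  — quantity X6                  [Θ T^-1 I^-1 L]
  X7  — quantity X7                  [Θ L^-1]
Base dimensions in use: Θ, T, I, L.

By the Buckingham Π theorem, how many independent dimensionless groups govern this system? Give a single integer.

Exponent matrix [Θ,T,I,L] × [X1,X2,X3,X4,X5,X6,X7]:
  Θ: [-2  1 -1 -1 -1  1  1]
  T: [ 1  1  1  0 -1 -1  0]
  I: [ 1 -1 -1  0  1 -1  0]
  L: [ 0 -1  1  1  1  1 -1]
RREF → pivots at {X1,X2,X3} ⇒ r = 3
Π count = n − r = 7 − 3 = 4

4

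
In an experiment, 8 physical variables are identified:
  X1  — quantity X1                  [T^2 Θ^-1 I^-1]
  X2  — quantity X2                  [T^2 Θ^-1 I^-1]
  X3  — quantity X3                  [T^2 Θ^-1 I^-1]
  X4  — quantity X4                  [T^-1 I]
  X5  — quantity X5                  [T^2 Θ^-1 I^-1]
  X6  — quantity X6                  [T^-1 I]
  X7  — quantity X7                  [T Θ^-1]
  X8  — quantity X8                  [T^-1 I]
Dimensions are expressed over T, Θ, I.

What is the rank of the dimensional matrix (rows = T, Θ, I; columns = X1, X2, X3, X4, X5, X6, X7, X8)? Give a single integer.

2

Write exponents as rows T,Θ,I / cols X1,X2,X3,X4,X5,X6,X7,X8:
  T: [ 2  2  2 -1  2 -1  1 -1]
  Θ: [-1 -1 -1  0 -1  0 -1  0]
  I: [-1 -1 -1  1 -1  1  0  1]
RREF → pivots at {X1,X4} ⇒ r = 2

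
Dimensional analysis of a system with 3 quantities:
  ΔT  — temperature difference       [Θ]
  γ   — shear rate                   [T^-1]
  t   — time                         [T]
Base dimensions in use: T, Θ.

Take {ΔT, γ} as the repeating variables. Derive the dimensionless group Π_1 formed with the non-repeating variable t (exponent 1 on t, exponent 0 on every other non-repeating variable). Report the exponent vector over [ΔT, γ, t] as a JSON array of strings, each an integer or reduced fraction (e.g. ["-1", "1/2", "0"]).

["0", "1", "1"]

Exponent matrix [T,Θ] × [ΔT,γ,t]:
  T: [ 0 -1  1]
  Θ: [ 1  0  0]
Echelon form has 2 nonzero rows (pivots: ΔT,γ)
Pivot set = {ΔT,γ}, free = {t}
RREF:
  r0: [   1    0    0]
  r1: [   0    1   -1]
Fix exponent of t at 1; solve each RREF row for its pivot's exponent:
  r0: exp(ΔT) + (0)·1 = 0 ⇒ exp(ΔT) = 0
  r1: exp(γ) + (-1)·1 = 0 ⇒ exp(γ) = 1
Π_1 = γ · t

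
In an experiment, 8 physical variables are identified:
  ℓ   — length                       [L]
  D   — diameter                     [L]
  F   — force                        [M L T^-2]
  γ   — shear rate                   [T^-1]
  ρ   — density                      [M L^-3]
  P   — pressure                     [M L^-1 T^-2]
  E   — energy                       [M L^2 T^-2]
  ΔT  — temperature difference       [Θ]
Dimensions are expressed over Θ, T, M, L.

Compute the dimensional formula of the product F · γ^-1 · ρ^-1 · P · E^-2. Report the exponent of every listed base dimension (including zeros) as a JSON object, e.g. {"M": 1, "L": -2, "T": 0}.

{"Θ": 0, "T": 1, "M": -1, "L": -1}

Exponent matrix [Θ,T,M,L] × [ℓ,D,F,γ,ρ,P,E,ΔT]:
  Θ: [ 0  0  0  0  0  0  0  1]
  T: [ 0  0 -2 -1  0 -2 -2  0]
  M: [ 0  0  1  0  1  1  1  0]
  L: [ 1  1  1  0 -3 -1  2  0]
  [Θ]: (1)·0+(-1)·0+(-1)·0+(1)·0+(-2)·0 = 0
  [T]: (1)·-2+(-1)·-1+(-1)·0+(1)·-2+(-2)·-2 = 1
  [M]: (1)·1+(-1)·0+(-1)·1+(1)·1+(-2)·1 = -1
  [L]: (1)·1+(-1)·0+(-1)·-3+(1)·-1+(-2)·2 = -1
⇒ T M^-1 L^-1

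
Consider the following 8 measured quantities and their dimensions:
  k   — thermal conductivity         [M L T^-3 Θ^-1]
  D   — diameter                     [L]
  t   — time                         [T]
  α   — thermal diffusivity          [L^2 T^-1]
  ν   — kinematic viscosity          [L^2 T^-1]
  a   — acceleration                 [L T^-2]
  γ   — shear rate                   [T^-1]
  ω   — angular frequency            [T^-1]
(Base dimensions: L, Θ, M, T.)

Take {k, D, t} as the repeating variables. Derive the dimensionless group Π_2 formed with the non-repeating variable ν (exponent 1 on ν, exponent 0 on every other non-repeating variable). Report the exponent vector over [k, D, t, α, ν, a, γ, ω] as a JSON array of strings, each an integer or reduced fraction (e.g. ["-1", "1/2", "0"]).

Write exponents as rows L,Θ,M,T / cols k,D,t,α,ν,a,γ,ω:
  L: [ 1  1  0  2  2  1  0  0]
  Θ: [-1  0  0  0  0  0  0  0]
  M: [ 1  0  0  0  0  0  0  0]
  T: [-3  0  1 -1 -1 -2 -1 -1]
RREF → pivots at {k,D,t} ⇒ r = 3
Pivot set = {k,D,t}, free = {α,ν,a,γ,ω}
RREF:
  r0: [   1    0    0    0    0    0    0    0]
  r1: [   0    1    0    2    2    1    0    0]
  r2: [   0    0    1   -1   -1   -2   -1   -1]
  r3: [   0    0    0    0    0    0    0    0]
Fix exponent of ν at 1, α at 0, a at 0, γ at 0, ω at 0; solve each RREF row for its pivot's exponent:
  r0: exp(k) + (0)·1 = 0 ⇒ exp(k) = 0
  r1: exp(D) + (2)·1 = 0 ⇒ exp(D) = -2
  r2: exp(t) + (-1)·1 = 0 ⇒ exp(t) = 1
Π_2 = D^-2 · t · ν

["0", "-2", "1", "0", "1", "0", "0", "0"]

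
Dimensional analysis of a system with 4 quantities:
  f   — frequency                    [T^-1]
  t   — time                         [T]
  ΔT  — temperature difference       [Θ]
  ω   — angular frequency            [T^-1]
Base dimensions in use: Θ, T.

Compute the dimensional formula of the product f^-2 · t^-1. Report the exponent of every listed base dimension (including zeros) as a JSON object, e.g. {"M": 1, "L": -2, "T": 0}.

Write exponents as rows Θ,T / cols f,t,ΔT,ω:
  Θ: [ 0  0  1  0]
  T: [-1  1  0 -1]
  [Θ]: (-2)·0+(-1)·0 = 0
  [T]: (-2)·-1+(-1)·1 = 1
⇒ T

{"Θ": 0, "T": 1}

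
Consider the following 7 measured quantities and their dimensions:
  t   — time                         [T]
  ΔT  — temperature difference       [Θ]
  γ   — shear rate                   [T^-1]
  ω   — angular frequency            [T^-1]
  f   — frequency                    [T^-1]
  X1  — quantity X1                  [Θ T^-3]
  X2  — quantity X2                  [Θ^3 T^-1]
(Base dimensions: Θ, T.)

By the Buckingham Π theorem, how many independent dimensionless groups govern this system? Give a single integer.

Exponent matrix [Θ,T] × [t,ΔT,γ,ω,f,X1,X2]:
  Θ: [ 0  1  0  0  0  1  3]
  T: [ 1  0 -1 -1 -1 -3 -1]
RREF → pivots at {t,ΔT} ⇒ r = 2
n=7, r=2 ⇒ 5 dimensionless groups

5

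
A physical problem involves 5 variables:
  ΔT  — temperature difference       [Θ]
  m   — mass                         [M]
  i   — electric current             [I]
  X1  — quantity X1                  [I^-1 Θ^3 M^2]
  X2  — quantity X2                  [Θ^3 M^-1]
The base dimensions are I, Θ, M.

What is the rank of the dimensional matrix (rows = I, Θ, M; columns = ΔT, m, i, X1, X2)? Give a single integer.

Exponent matrix [I,Θ,M] × [ΔT,m,i,X1,X2]:
  I: [ 0  0  1 -1  0]
  Θ: [ 1  0  0  3  3]
  M: [ 0  1  0  2 -1]
Echelon form has 3 nonzero rows (pivots: ΔT,m,i)

3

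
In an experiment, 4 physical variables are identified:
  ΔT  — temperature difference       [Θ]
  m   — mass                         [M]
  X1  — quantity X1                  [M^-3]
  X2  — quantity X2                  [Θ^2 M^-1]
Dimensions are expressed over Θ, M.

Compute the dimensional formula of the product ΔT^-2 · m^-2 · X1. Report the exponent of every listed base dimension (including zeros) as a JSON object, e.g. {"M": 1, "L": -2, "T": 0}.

{"Θ": -2, "M": -5}

Dimensional matrix (Θ×M by ΔT×m×X1×X2):
  Θ: [ 1  0  0  2]
  M: [ 0  1 -3 -1]
  [Θ]: (-2)·1+(-2)·0+(1)·0 = -2
  [M]: (-2)·0+(-2)·1+(1)·-3 = -5
⇒ Θ^-2 M^-5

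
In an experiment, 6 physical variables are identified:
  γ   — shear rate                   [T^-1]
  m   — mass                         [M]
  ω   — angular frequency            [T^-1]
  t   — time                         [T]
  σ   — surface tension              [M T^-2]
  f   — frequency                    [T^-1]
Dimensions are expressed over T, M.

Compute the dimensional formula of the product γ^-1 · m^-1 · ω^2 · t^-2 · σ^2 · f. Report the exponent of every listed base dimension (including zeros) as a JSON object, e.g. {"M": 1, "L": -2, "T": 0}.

Exponent matrix [T,M] × [γ,m,ω,t,σ,f]:
  T: [-1  0 -1  1 -2 -1]
  M: [ 0  1  0  0  1  0]
  [T]: (-1)·-1+(-1)·0+(2)·-1+(-2)·1+(2)·-2+(1)·-1 = -8
  [M]: (-1)·0+(-1)·1+(2)·0+(-2)·0+(2)·1+(1)·0 = 1
⇒ T^-8 M

{"T": -8, "M": 1}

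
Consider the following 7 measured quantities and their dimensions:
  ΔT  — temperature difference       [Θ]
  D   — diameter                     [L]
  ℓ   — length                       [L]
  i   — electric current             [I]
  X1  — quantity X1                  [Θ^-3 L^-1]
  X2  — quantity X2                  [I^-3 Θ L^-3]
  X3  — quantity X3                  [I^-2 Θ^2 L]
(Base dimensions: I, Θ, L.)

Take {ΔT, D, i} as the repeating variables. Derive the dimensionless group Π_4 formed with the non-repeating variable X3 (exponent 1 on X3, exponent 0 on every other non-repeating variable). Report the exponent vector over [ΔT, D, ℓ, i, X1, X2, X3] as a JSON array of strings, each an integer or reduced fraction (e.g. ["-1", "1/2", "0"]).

Exponent matrix [I,Θ,L] × [ΔT,D,ℓ,i,X1,X2,X3]:
  I: [ 0  0  0  1  0 -3 -2]
  Θ: [ 1  0  0  0 -3  1  2]
  L: [ 0  1  1  0 -1 -3  1]
RREF → pivots at {ΔT,D,i} ⇒ r = 3
Repeat: ΔT,D,i; free: ℓ,X1,X2,X3
RREF:
  r0: [   1    0    0    0   -3    1    2]
  r1: [   0    1    1    0   -1   -3    1]
  r2: [   0    0    0    1    0   -3   -2]
Fix exponent of X3 at 1, ℓ at 0, X1 at 0, X2 at 0; solve each RREF row for its pivot's exponent:
  r0: exp(ΔT) + (2)·1 = 0 ⇒ exp(ΔT) = -2
  r1: exp(D) + (1)·1 = 0 ⇒ exp(D) = -1
  r2: exp(i) + (-2)·1 = 0 ⇒ exp(i) = 2
Π_4 = ΔT^-2 · D^-1 · i^2 · X3

["-2", "-1", "0", "2", "0", "0", "1"]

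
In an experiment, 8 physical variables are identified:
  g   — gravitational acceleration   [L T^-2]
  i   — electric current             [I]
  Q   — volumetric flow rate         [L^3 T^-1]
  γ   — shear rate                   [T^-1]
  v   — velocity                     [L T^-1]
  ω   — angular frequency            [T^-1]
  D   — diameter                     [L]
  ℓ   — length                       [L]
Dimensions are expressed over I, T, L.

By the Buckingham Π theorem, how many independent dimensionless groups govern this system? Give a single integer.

Write exponents as rows I,T,L / cols g,i,Q,γ,v,ω,D,ℓ:
  I: [ 0  1  0  0  0  0  0  0]
  T: [-2  0 -1 -1 -1 -1  0  0]
  L: [ 1  0  3  0  1  0  1  1]
Row reduction gives pivot columns g,i,Q; rank = 3
8 vars − rank 3 = 5 Π groups

5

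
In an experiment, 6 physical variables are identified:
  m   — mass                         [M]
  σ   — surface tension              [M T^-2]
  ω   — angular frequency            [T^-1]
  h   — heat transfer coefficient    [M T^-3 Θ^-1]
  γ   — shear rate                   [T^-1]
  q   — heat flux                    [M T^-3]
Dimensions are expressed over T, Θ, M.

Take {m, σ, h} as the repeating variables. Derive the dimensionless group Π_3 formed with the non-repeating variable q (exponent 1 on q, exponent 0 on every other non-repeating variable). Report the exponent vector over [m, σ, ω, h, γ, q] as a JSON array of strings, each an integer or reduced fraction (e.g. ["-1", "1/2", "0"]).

["1/2", "-3/2", "0", "0", "0", "1"]

Exponent matrix [T,Θ,M] × [m,σ,ω,h,γ,q]:
  T: [ 0 -2 -1 -3 -1 -3]
  Θ: [ 0  0  0 -1  0  0]
  M: [ 1  1  0  1  0  1]
Row reduction gives pivot columns m,σ,h; rank = 3
Pivot set = {m,σ,h}, free = {ω,γ,q}
RREF:
  r0: [   1    0 -1/2    0 -1/2 -1/2]
  r1: [   0    1  1/2    0  1/2  3/2]
  r2: [   0    0    0    1    0    0]
Fix exponent of q at 1, ω at 0, γ at 0; solve each RREF row for its pivot's exponent:
  r0: exp(m) + (-1/2)·1 = 0 ⇒ exp(m) = 1/2
  r1: exp(σ) + (3/2)·1 = 0 ⇒ exp(σ) = -3/2
  r2: exp(h) + (0)·1 = 0 ⇒ exp(h) = 0
Π_3 = m^(1/2) · σ^(-3/2) · q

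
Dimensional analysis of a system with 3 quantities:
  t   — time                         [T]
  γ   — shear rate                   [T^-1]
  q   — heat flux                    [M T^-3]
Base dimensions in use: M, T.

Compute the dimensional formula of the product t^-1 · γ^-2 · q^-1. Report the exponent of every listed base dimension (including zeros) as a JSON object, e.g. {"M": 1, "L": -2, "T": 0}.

Dimensional matrix (M×T by t×γ×q):
  M: [ 0  0  1]
  T: [ 1 -1 -3]
  [M]: (-1)·0+(-2)·0+(-1)·1 = -1
  [T]: (-1)·1+(-2)·-1+(-1)·-3 = 4
⇒ M^-1 T^4

{"M": -1, "T": 4}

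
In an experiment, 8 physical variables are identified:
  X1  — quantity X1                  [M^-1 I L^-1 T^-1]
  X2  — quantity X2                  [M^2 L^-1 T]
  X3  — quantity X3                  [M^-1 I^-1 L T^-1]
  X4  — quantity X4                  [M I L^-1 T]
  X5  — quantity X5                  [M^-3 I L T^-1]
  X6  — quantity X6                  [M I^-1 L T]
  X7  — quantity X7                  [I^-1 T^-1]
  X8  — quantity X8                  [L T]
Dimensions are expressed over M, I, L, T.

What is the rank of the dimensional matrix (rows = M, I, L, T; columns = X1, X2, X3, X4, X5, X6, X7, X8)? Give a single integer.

Exponent matrix [M,I,L,T] × [X1,X2,X3,X4,X5,X6,X7,X8]:
  M: [-1  2 -1  1 -3  1  0  0]
  I: [ 1  0 -1  1  1 -1 -1  0]
  L: [-1 -1  1 -1  1  1  0  1]
  T: [-1  1 -1  1 -1  1 -1  1]
RREF → pivots at {X1,X2,X3} ⇒ r = 3

3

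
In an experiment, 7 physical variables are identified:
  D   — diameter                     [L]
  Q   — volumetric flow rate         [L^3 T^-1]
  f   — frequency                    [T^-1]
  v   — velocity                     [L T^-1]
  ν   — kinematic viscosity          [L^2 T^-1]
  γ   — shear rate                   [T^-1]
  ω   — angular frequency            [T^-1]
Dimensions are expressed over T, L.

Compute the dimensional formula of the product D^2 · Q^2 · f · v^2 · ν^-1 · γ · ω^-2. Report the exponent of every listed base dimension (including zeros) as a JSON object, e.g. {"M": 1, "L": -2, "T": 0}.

Exponent matrix [T,L] × [D,Q,f,v,ν,γ,ω]:
  T: [ 0 -1 -1 -1 -1 -1 -1]
  L: [ 1  3  0  1  2  0  0]
  [T]: (2)·0+(2)·-1+(1)·-1+(2)·-1+(-1)·-1+(1)·-1+(-2)·-1 = -3
  [L]: (2)·1+(2)·3+(1)·0+(2)·1+(-1)·2+(1)·0+(-2)·0 = 8
⇒ T^-3 L^8

{"T": -3, "L": 8}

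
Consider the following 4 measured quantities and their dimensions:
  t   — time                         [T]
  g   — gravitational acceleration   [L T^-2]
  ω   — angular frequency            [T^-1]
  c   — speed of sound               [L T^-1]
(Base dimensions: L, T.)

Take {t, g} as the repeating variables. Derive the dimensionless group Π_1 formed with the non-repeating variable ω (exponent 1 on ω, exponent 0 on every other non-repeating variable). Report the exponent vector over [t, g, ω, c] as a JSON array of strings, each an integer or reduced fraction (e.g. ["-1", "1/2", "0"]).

Write exponents as rows L,T / cols t,g,ω,c:
  L: [ 0  1  0  1]
  T: [ 1 -2 -1 -1]
Echelon form has 2 nonzero rows (pivots: t,g)
Pivot set = {t,g}, free = {ω,c}
RREF:
  r0: [   1    0   -1    1]
  r1: [   0    1    0    1]
Fix exponent of ω at 1, c at 0; solve each RREF row for its pivot's exponent:
  r0: exp(t) + (-1)·1 = 0 ⇒ exp(t) = 1
  r1: exp(g) + (0)·1 = 0 ⇒ exp(g) = 0
Π_1 = t · ω

["1", "0", "1", "0"]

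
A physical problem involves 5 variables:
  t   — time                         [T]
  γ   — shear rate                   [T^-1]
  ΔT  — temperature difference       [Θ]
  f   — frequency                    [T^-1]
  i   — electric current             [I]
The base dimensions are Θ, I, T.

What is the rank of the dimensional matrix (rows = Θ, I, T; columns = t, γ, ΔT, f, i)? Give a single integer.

Write exponents as rows Θ,I,T / cols t,γ,ΔT,f,i:
  Θ: [ 0  0  1  0  0]
  I: [ 0  0  0  0  1]
  T: [ 1 -1  0 -1  0]
RREF → pivots at {t,ΔT,i} ⇒ r = 3

3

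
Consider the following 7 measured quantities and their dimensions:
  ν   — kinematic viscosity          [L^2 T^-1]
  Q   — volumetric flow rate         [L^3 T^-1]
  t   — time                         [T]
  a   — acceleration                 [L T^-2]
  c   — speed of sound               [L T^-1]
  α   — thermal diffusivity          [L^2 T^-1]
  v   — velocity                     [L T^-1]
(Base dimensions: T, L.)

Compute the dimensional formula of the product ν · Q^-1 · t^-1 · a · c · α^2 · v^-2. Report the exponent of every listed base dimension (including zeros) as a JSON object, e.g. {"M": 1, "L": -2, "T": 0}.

{"T": -4, "L": 3}

Write exponents as rows T,L / cols ν,Q,t,a,c,α,v:
  T: [-1 -1  1 -2 -1 -1 -1]
  L: [ 2  3  0  1  1  2  1]
  [T]: (1)·-1+(-1)·-1+(-1)·1+(1)·-2+(1)·-1+(2)·-1+(-2)·-1 = -4
  [L]: (1)·2+(-1)·3+(-1)·0+(1)·1+(1)·1+(2)·2+(-2)·1 = 3
⇒ T^-4 L^3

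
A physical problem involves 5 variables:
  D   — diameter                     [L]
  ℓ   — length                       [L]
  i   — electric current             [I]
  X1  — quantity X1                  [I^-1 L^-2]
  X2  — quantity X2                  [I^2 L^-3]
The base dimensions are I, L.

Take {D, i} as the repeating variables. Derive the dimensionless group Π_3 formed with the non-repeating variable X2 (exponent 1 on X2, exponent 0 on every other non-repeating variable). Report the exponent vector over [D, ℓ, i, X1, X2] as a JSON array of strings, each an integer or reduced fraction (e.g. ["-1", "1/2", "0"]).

["3", "0", "-2", "0", "1"]

Dimensional matrix (I×L by D×ℓ×i×X1×X2):
  I: [ 0  0  1 -1  2]
  L: [ 1  1  0 -2 -3]
RREF → pivots at {D,i} ⇒ r = 2
Repeat: D,i; free: ℓ,X1,X2
RREF:
  r0: [   1    1    0   -2   -3]
  r1: [   0    0    1   -1    2]
Fix exponent of X2 at 1, ℓ at 0, X1 at 0; solve each RREF row for its pivot's exponent:
  r0: exp(D) + (-3)·1 = 0 ⇒ exp(D) = 3
  r1: exp(i) + (2)·1 = 0 ⇒ exp(i) = -2
Π_3 = D^3 · i^-2 · X2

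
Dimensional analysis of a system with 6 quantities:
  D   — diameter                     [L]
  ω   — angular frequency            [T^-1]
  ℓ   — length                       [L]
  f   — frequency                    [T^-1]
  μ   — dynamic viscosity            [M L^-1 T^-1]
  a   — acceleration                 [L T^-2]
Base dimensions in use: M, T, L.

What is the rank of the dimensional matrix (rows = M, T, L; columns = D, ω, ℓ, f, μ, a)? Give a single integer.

Write exponents as rows M,T,L / cols D,ω,ℓ,f,μ,a:
  M: [ 0  0  0  0  1  0]
  T: [ 0 -1  0 -1 -1 -2]
  L: [ 1  0  1  0 -1  1]
Row reduction gives pivot columns D,ω,μ; rank = 3

3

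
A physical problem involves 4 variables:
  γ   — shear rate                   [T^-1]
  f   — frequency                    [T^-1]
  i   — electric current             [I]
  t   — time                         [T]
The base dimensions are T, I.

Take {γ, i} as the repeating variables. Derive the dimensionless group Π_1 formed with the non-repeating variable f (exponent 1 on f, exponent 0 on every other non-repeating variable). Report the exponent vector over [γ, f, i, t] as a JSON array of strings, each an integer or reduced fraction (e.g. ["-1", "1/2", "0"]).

Write exponents as rows T,I / cols γ,f,i,t:
  T: [-1 -1  0  1]
  I: [ 0  0  1  0]
Row reduction gives pivot columns γ,i; rank = 2
Repeat: γ,i; free: f,t
RREF:
  r0: [   1    1    0   -1]
  r1: [   0    0    1    0]
Fix exponent of f at 1, t at 0; solve each RREF row for its pivot's exponent:
  r0: exp(γ) + (1)·1 = 0 ⇒ exp(γ) = -1
  r1: exp(i) + (0)·1 = 0 ⇒ exp(i) = 0
Π_1 = γ^-1 · f

["-1", "1", "0", "0"]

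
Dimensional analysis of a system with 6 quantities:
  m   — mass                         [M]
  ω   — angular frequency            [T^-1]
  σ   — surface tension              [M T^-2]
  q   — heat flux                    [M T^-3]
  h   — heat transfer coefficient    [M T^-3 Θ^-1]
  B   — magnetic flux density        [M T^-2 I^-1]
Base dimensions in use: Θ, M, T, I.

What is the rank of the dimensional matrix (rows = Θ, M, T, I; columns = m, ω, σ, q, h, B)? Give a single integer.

Dimensional matrix (Θ×M×T×I by m×ω×σ×q×h×B):
  Θ: [ 0  0  0  0 -1  0]
  M: [ 1  0  1  1  1  1]
  T: [ 0 -1 -2 -3 -3 -2]
  I: [ 0  0  0  0  0 -1]
Row reduction gives pivot columns m,ω,h,B; rank = 4

4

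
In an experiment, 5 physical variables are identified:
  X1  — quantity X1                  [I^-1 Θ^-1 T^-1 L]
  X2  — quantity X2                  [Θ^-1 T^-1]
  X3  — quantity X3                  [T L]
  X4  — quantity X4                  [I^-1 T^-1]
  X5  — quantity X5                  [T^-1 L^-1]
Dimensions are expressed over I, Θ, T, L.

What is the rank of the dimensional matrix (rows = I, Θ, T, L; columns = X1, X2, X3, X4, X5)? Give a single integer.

Dimensional matrix (I×Θ×T×L by X1×X2×X3×X4×X5):
  I: [-1  0  0 -1  0]
  Θ: [-1 -1  0  0  0]
  T: [-1 -1  1 -1 -1]
  L: [ 1  0  1  0 -1]
Echelon form has 3 nonzero rows (pivots: X1,X2,X3)

3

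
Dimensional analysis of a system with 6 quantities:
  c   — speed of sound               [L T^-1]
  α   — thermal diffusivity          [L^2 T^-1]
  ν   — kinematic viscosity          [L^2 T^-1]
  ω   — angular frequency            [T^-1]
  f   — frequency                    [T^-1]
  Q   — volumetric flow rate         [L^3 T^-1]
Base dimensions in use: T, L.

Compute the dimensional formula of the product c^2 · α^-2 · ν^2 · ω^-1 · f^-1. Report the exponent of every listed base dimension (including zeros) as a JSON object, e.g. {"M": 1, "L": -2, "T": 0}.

{"T": 0, "L": 2}

Dimensional matrix (T×L by c×α×ν×ω×f×Q):
  T: [-1 -1 -1 -1 -1 -1]
  L: [ 1  2  2  0  0  3]
  [T]: (2)·-1+(-2)·-1+(2)·-1+(-1)·-1+(-1)·-1 = 0
  [L]: (2)·1+(-2)·2+(2)·2+(-1)·0+(-1)·0 = 2
⇒ L^2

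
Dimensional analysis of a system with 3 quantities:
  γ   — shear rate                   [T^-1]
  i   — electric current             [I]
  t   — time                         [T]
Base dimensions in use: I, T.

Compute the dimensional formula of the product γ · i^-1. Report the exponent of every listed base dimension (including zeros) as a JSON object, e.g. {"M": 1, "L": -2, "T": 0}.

Write exponents as rows I,T / cols γ,i,t:
  I: [ 0  1  0]
  T: [-1  0  1]
  [I]: (1)·0+(-1)·1 = -1
  [T]: (1)·-1+(-1)·0 = -1
⇒ I^-1 T^-1

{"I": -1, "T": -1}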